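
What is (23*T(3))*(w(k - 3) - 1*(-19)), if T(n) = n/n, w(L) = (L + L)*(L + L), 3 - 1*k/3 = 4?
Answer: 3749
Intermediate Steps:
k = -3 (k = 9 - 3*4 = 9 - 12 = -3)
w(L) = 4*L² (w(L) = (2*L)*(2*L) = 4*L²)
T(n) = 1
(23*T(3))*(w(k - 3) - 1*(-19)) = (23*1)*(4*(-3 - 3)² - 1*(-19)) = 23*(4*(-6)² + 19) = 23*(4*36 + 19) = 23*(144 + 19) = 23*163 = 3749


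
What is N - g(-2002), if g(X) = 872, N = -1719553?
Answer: -1720425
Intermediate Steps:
N - g(-2002) = -1719553 - 1*872 = -1719553 - 872 = -1720425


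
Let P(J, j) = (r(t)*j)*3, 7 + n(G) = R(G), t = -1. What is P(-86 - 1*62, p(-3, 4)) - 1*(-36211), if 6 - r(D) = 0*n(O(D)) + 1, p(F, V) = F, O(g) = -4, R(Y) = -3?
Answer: 36166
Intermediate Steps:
n(G) = -10 (n(G) = -7 - 3 = -10)
r(D) = 5 (r(D) = 6 - (0*(-10) + 1) = 6 - (0 + 1) = 6 - 1*1 = 6 - 1 = 5)
P(J, j) = 15*j (P(J, j) = (5*j)*3 = 15*j)
P(-86 - 1*62, p(-3, 4)) - 1*(-36211) = 15*(-3) - 1*(-36211) = -45 + 36211 = 36166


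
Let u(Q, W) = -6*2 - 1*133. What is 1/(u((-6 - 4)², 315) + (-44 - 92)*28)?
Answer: -1/3953 ≈ -0.00025297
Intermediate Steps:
u(Q, W) = -145 (u(Q, W) = -12 - 133 = -145)
1/(u((-6 - 4)², 315) + (-44 - 92)*28) = 1/(-145 + (-44 - 92)*28) = 1/(-145 - 136*28) = 1/(-145 - 3808) = 1/(-3953) = -1/3953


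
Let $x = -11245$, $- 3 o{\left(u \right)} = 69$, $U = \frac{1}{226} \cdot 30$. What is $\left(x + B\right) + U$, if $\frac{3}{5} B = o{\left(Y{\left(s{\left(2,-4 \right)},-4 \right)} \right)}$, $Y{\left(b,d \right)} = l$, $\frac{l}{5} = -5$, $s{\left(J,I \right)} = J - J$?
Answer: $- \frac{3825005}{339} \approx -11283.0$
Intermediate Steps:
$s{\left(J,I \right)} = 0$
$l = -25$ ($l = 5 \left(-5\right) = -25$)
$U = \frac{15}{113}$ ($U = \frac{1}{226} \cdot 30 = \frac{15}{113} \approx 0.13274$)
$Y{\left(b,d \right)} = -25$
$o{\left(u \right)} = -23$ ($o{\left(u \right)} = \left(- \frac{1}{3}\right) 69 = -23$)
$B = - \frac{115}{3}$ ($B = \frac{5}{3} \left(-23\right) = - \frac{115}{3} \approx -38.333$)
$\left(x + B\right) + U = \left(-11245 - \frac{115}{3}\right) + \frac{15}{113} = - \frac{33850}{3} + \frac{15}{113} = - \frac{3825005}{339}$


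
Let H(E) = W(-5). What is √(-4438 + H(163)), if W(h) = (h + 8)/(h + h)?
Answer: I*√443830/10 ≈ 66.621*I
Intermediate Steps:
W(h) = (8 + h)/(2*h) (W(h) = (8 + h)/((2*h)) = (8 + h)*(1/(2*h)) = (8 + h)/(2*h))
H(E) = -3/10 (H(E) = (½)*(8 - 5)/(-5) = (½)*(-⅕)*3 = -3/10)
√(-4438 + H(163)) = √(-4438 - 3/10) = √(-44383/10) = I*√443830/10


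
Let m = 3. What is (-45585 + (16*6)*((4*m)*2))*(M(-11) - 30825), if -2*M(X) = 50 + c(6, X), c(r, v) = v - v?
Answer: 1335218850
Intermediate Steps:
c(r, v) = 0
M(X) = -25 (M(X) = -(50 + 0)/2 = -½*50 = -25)
(-45585 + (16*6)*((4*m)*2))*(M(-11) - 30825) = (-45585 + (16*6)*((4*3)*2))*(-25 - 30825) = (-45585 + 96*(12*2))*(-30850) = (-45585 + 96*24)*(-30850) = (-45585 + 2304)*(-30850) = -43281*(-30850) = 1335218850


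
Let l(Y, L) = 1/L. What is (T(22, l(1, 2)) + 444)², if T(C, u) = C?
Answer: 217156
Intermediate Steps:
(T(22, l(1, 2)) + 444)² = (22 + 444)² = 466² = 217156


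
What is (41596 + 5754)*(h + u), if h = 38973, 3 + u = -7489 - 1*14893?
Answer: 785441800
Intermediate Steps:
u = -22385 (u = -3 + (-7489 - 1*14893) = -3 + (-7489 - 14893) = -3 - 22382 = -22385)
(41596 + 5754)*(h + u) = (41596 + 5754)*(38973 - 22385) = 47350*16588 = 785441800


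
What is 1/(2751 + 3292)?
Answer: 1/6043 ≈ 0.00016548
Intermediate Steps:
1/(2751 + 3292) = 1/6043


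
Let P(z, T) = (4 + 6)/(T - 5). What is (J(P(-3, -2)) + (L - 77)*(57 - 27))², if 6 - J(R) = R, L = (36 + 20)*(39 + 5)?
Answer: 251323747684/49 ≈ 5.1291e+9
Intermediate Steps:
P(z, T) = 10/(-5 + T)
L = 2464 (L = 56*44 = 2464)
J(R) = 6 - R
(J(P(-3, -2)) + (L - 77)*(57 - 27))² = ((6 - 10/(-5 - 2)) + (2464 - 77)*(57 - 27))² = ((6 - 10/(-7)) + 2387*30)² = ((6 - 10*(-1)/7) + 71610)² = ((6 - 1*(-10/7)) + 71610)² = ((6 + 10/7) + 71610)² = (52/7 + 71610)² = (501322/7)² = 251323747684/49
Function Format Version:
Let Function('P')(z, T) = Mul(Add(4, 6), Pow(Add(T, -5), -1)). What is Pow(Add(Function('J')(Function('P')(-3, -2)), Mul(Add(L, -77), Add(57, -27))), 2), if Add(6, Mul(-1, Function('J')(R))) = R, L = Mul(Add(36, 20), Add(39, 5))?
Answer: Rational(251323747684, 49) ≈ 5.1291e+9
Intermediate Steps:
Function('P')(z, T) = Mul(10, Pow(Add(-5, T), -1))
L = 2464 (L = Mul(56, 44) = 2464)
Function('J')(R) = Add(6, Mul(-1, R))
Pow(Add(Function('J')(Function('P')(-3, -2)), Mul(Add(L, -77), Add(57, -27))), 2) = Pow(Add(Add(6, Mul(-1, Mul(10, Pow(Add(-5, -2), -1)))), Mul(Add(2464, -77), Add(57, -27))), 2) = Pow(Add(Add(6, Mul(-1, Mul(10, Pow(-7, -1)))), Mul(2387, 30)), 2) = Pow(Add(Add(6, Mul(-1, Mul(10, Rational(-1, 7)))), 71610), 2) = Pow(Add(Add(6, Mul(-1, Rational(-10, 7))), 71610), 2) = Pow(Add(Add(6, Rational(10, 7)), 71610), 2) = Pow(Add(Rational(52, 7), 71610), 2) = Pow(Rational(501322, 7), 2) = Rational(251323747684, 49)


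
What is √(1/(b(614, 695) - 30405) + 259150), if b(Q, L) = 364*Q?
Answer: √9662183399114241/193091 ≈ 509.07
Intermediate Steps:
√(1/(b(614, 695) - 30405) + 259150) = √(1/(364*614 - 30405) + 259150) = √(1/(223496 - 30405) + 259150) = √(1/193091 + 259150) = √(50039532651/193091) = √9662183399114241/193091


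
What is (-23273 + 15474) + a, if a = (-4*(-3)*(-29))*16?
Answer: -13367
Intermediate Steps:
a = -5568 (a = (12*(-29))*16 = -348*16 = -5568)
(-23273 + 15474) + a = (-23273 + 15474) - 5568 = -7799 - 5568 = -13367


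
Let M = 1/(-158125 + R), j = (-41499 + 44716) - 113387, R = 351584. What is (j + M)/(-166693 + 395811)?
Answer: -21313378029/44324939162 ≈ -0.48084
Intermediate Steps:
j = -110170 (j = 3217 - 113387 = -110170)
M = 1/193459 (M = 1/(-158125 + 351584) = 1/193459 ≈ 5.1691e-6)
(j + M)/(-166693 + 395811) = (-110170 + 1/193459)/(-166693 + 395811) = -21313378029/193459/229118 = -21313378029/193459*1/229118 = -21313378029/44324939162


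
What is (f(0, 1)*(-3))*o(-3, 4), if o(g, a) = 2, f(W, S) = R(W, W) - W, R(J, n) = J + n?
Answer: 0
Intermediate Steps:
f(W, S) = W (f(W, S) = (W + W) - W = 2*W - W = W)
(f(0, 1)*(-3))*o(-3, 4) = (0*(-3))*2 = 0*2 = 0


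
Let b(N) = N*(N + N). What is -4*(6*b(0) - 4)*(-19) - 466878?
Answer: -467182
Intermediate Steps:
b(N) = 2*N**2 (b(N) = N*(2*N) = 2*N**2)
-4*(6*b(0) - 4)*(-19) - 466878 = -4*(6*(2*0**2) - 4)*(-19) - 466878 = -4*(6*(2*0) - 4)*(-19) - 466878 = -4*(6*0 - 4)*(-19) - 466878 = -4*(0 - 4)*(-19) - 466878 = -4*(-4)*(-19) - 466878 = 16*(-19) - 466878 = -304 - 466878 = -467182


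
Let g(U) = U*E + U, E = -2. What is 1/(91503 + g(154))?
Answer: 1/91349 ≈ 1.0947e-5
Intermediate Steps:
g(U) = -U (g(U) = U*(-2) + U = -2*U + U = -U)
1/(91503 + g(154)) = 1/(91503 - 1*154) = 1/(91503 - 154) = 1/91349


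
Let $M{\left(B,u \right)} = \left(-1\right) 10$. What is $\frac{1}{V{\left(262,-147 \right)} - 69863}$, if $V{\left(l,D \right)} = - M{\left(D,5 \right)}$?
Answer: $- \frac{1}{69853} \approx -1.4316 \cdot 10^{-5}$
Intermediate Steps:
$M{\left(B,u \right)} = -10$
$V{\left(l,D \right)} = 10$ ($V{\left(l,D \right)} = \left(-1\right) \left(-10\right) = 10$)
$\frac{1}{V{\left(262,-147 \right)} - 69863} = \frac{1}{10 - 69863} = \frac{1}{-69853} = - \frac{1}{69853}$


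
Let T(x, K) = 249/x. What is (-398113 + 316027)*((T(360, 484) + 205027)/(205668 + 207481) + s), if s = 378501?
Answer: -256728093395018243/8262980 ≈ -3.1070e+10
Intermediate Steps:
(-398113 + 316027)*((T(360, 484) + 205027)/(205668 + 207481) + s) = (-398113 + 316027)*((249/360 + 205027)/(205668 + 207481) + 378501) = -82086*((249*(1/360) + 205027)/413149 + 378501) = -82086*((83/120 + 205027)*(1/413149) + 378501) = -82086*((24603323/120)*(1/413149) + 378501) = -82086*(24603323/49577880 + 378501) = -82086*18765301761203/49577880 = -256728093395018243/8262980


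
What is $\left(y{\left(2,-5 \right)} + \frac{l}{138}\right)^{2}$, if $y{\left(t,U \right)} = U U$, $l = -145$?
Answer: $\frac{10923025}{19044} \approx 573.57$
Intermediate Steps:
$y{\left(t,U \right)} = U^{2}$
$\left(y{\left(2,-5 \right)} + \frac{l}{138}\right)^{2} = \left(\left(-5\right)^{2} - \frac{145}{138}\right)^{2} = \left(25 - \frac{145}{138}\right)^{2} = \left(\frac{3305}{138}\right)^{2} = \frac{10923025}{19044}$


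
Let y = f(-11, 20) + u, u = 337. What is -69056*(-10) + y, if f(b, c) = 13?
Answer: 690910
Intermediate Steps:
y = 350 (y = 13 + 337 = 350)
-69056*(-10) + y = -69056*(-10) + 350 = -1328*(-520) + 350 = 690560 + 350 = 690910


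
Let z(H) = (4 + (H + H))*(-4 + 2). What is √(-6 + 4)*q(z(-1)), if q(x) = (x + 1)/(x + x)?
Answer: 3*I*√2/8 ≈ 0.53033*I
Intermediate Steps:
z(H) = -8 - 4*H (z(H) = (4 + 2*H)*(-2) = -8 - 4*H)
q(x) = (1 + x)/(2*x) (q(x) = (1 + x)/((2*x)) = (1 + x)*(1/(2*x)) = (1 + x)/(2*x))
√(-6 + 4)*q(z(-1)) = √(-6 + 4)*((1 + (-8 - 4*(-1)))/(2*(-8 - 4*(-1)))) = √(-2)*((1 + (-8 + 4))/(2*(-8 + 4))) = (I*√2)*((½)*(1 - 4)/(-4)) = (I*√2)*((½)*(-¼)*(-3)) = (I*√2)*(3/8) = 3*I*√2/8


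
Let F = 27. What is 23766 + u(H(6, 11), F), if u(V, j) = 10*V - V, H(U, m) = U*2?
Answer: 23874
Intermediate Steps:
H(U, m) = 2*U
u(V, j) = 9*V
23766 + u(H(6, 11), F) = 23766 + 9*(2*6) = 23766 + 9*12 = 23766 + 108 = 23874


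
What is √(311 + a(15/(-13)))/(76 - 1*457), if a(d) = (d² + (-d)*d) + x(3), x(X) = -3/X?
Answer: -√310/381 ≈ -0.046212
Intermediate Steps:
a(d) = -1 (a(d) = (d² + (-d)*d) - 3/3 = (d² - d²) - 3*⅓ = 0 - 1 = -1)
√(311 + a(15/(-13)))/(76 - 1*457) = √(311 - 1)/(76 - 1*457) = √310/(76 - 457) = √310/(-381) = √310*(-1/381) = -√310/381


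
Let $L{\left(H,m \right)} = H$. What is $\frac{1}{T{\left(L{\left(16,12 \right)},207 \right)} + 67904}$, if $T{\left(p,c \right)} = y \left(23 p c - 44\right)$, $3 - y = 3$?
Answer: $\frac{1}{67904} \approx 1.4727 \cdot 10^{-5}$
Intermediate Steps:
$y = 0$ ($y = 3 - 3 = 0$)
$T{\left(p,c \right)} = 0$ ($T{\left(p,c \right)} = 0 \left(23 p c - 44\right) = 0 \left(23 c p - 44\right) = 0 \left(-44 + 23 c p\right) = 0$)
$\frac{1}{T{\left(L{\left(16,12 \right)},207 \right)} + 67904} = \frac{1}{0 + 67904} = \frac{1}{67904}$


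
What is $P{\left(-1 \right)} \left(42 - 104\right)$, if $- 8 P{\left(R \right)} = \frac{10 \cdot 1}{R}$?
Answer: $- \frac{155}{2} \approx -77.5$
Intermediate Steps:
$P{\left(R \right)} = - \frac{5}{4 R}$ ($P{\left(R \right)} = - \frac{10 \cdot 1 \frac{1}{R}}{8} = - \frac{10 \frac{1}{R}}{8} = - \frac{5}{4 R}$)
$P{\left(-1 \right)} \left(42 - 104\right) = - \frac{5}{4 \left(-1\right)} \left(42 - 104\right) = \left(- \frac{5}{4}\right) \left(-1\right) \left(-62\right) = \frac{5}{4} \left(-62\right) = - \frac{155}{2}$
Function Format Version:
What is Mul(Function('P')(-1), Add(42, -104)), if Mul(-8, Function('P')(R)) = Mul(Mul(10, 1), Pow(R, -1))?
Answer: Rational(-155, 2) ≈ -77.500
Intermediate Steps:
Function('P')(R) = Mul(Rational(-5, 4), Pow(R, -1)) (Function('P')(R) = Mul(Rational(-1, 8), Mul(Mul(10, 1), Pow(R, -1))) = Mul(Rational(-1, 8), Mul(10, Pow(R, -1))) = Mul(Rational(-5, 4), Pow(R, -1)))
Mul(Function('P')(-1), Add(42, -104)) = Mul(Mul(Rational(-5, 4), Pow(-1, -1)), Add(42, -104)) = Mul(Mul(Rational(-5, 4), -1), -62) = Mul(Rational(5, 4), -62) = Rational(-155, 2)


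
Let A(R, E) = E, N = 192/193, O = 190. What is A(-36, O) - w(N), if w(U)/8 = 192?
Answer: -1346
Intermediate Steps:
N = 192/193 (N = 192*(1/193) = 192/193 ≈ 0.99482)
w(U) = 1536 (w(U) = 8*192 = 1536)
A(-36, O) - w(N) = 190 - 1*1536 = 190 - 1536 = -1346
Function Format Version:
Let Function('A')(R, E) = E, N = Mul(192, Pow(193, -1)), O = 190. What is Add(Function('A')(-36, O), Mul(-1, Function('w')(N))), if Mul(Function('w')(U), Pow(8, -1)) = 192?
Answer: -1346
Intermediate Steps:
N = Rational(192, 193) (N = Mul(192, Rational(1, 193)) = Rational(192, 193) ≈ 0.99482)
Function('w')(U) = 1536 (Function('w')(U) = Mul(8, 192) = 1536)
Add(Function('A')(-36, O), Mul(-1, Function('w')(N))) = Add(190, Mul(-1, 1536)) = Add(190, -1536) = -1346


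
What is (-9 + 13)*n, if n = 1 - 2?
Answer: -4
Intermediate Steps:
n = -1
(-9 + 13)*n = (-9 + 13)*(-1) = 4*(-1) = -4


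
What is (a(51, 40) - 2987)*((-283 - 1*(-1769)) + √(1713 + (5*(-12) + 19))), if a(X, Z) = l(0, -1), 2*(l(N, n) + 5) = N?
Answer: -4446112 - 5984*√418 ≈ -4.5685e+6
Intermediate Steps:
l(N, n) = -5 + N/2
a(X, Z) = -5 (a(X, Z) = -5 + (½)*0 = -5 + 0 = -5)
(a(51, 40) - 2987)*((-283 - 1*(-1769)) + √(1713 + (5*(-12) + 19))) = (-5 - 2987)*((-283 - 1*(-1769)) + √(1713 + (5*(-12) + 19))) = -2992*((-283 + 1769) + √(1713 + (-60 + 19))) = -2992*(1486 + √(1713 - 41)) = -2992*(1486 + √1672) = -2992*(1486 + 2*√418) = -4446112 - 5984*√418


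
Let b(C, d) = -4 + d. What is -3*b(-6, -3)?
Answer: 21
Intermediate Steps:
-3*b(-6, -3) = -3*(-4 - 3) = -3*(-7) = 21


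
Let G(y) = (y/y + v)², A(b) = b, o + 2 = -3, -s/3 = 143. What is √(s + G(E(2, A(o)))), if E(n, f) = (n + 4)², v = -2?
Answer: 2*I*√107 ≈ 20.688*I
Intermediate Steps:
s = -429 (s = -3*143 = -429)
o = -5 (o = -2 - 3 = -5)
E(n, f) = (4 + n)²
G(y) = 1 (G(y) = (y/y - 2)² = (1 - 2)² = (-1)² = 1)
√(s + G(E(2, A(o)))) = √(-429 + 1) = √(-428) = 2*I*√107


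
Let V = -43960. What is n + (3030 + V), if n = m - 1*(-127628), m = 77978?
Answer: 164676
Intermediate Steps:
n = 205606 (n = 77978 - 1*(-127628) = 77978 + 127628 = 205606)
n + (3030 + V) = 205606 + (3030 - 43960) = 205606 - 40930 = 164676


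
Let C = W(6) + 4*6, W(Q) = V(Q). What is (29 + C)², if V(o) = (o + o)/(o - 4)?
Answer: 3481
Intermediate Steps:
V(o) = 2*o/(-4 + o) (V(o) = (2*o)/(-4 + o) = 2*o/(-4 + o))
W(Q) = 2*Q/(-4 + Q)
C = 30 (C = 2*6/(-4 + 6) + 4*6 = 2*6/2 + 24 = 2*6*(½) + 24 = 6 + 24 = 30)
(29 + C)² = (29 + 30)² = 59² = 3481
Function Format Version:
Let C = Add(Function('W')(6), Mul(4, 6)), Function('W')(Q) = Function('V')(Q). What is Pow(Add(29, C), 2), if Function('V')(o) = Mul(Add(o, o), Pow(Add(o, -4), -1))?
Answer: 3481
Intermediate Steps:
Function('V')(o) = Mul(2, o, Pow(Add(-4, o), -1)) (Function('V')(o) = Mul(Mul(2, o), Pow(Add(-4, o), -1)) = Mul(2, o, Pow(Add(-4, o), -1)))
Function('W')(Q) = Mul(2, Q, Pow(Add(-4, Q), -1))
C = 30 (C = Add(Mul(2, 6, Pow(Add(-4, 6), -1)), Mul(4, 6)) = Add(Mul(2, 6, Pow(2, -1)), 24) = Add(Mul(2, 6, Rational(1, 2)), 24) = Add(6, 24) = 30)
Pow(Add(29, C), 2) = Pow(Add(29, 30), 2) = Pow(59, 2) = 3481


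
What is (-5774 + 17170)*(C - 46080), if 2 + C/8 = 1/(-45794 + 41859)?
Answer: -2067095004128/3935 ≈ -5.2531e+8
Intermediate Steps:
C = -62968/3935 (C = -16 + 8/(-45794 + 41859) = -16 + 8/(-3935) = -16 + 8*(-1/3935) = -16 - 8/3935 = -62968/3935 ≈ -16.002)
(-5774 + 17170)*(C - 46080) = (-5774 + 17170)*(-62968/3935 - 46080) = 11396*(-181387768/3935) = -2067095004128/3935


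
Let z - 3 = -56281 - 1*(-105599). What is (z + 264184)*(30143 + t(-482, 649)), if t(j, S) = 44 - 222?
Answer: 9394177325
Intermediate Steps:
z = 49321 (z = 3 + (-56281 - 1*(-105599)) = 3 + (-56281 + 105599) = 3 + 49318 = 49321)
t(j, S) = -178
(z + 264184)*(30143 + t(-482, 649)) = (49321 + 264184)*(30143 - 178) = 313505*29965 = 9394177325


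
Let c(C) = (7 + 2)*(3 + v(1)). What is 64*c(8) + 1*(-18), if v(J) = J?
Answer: 2286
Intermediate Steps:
c(C) = 36 (c(C) = (7 + 2)*(3 + 1) = 9*4 = 36)
64*c(8) + 1*(-18) = 64*36 + 1*(-18) = 2304 - 18 = 2286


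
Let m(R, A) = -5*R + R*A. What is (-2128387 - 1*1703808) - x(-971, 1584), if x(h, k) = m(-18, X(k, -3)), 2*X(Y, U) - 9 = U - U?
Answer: -3832204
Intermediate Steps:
X(Y, U) = 9/2 (X(Y, U) = 9/2 + (U - U)/2 = 9/2 + (1/2)*0 = 9/2 + 0 = 9/2)
m(R, A) = -5*R + A*R
x(h, k) = 9 (x(h, k) = -18*(-5 + 9/2) = -18*(-1/2) = 9)
(-2128387 - 1*1703808) - x(-971, 1584) = (-2128387 - 1*1703808) - 1*9 = (-2128387 - 1703808) - 9 = -3832195 - 9 = -3832204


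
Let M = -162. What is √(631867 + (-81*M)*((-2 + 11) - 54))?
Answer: √41377 ≈ 203.41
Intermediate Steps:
√(631867 + (-81*M)*((-2 + 11) - 54)) = √(631867 + (-81*(-162))*((-2 + 11) - 54)) = √(631867 + 13122*(9 - 54)) = √(631867 + 13122*(-45)) = √(631867 - 590490) = √41377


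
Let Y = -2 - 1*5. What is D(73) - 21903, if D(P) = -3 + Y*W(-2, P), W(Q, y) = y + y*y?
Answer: -59720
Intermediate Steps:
Y = -7 (Y = -2 - 5 = -7)
W(Q, y) = y + y²
D(P) = -3 - 7*P*(1 + P)
D(73) - 21903 = (-3 - 7*73*(1 + 73)) - 21903 = (-3 - 7*73*74) - 21903 = (-3 - 37814) - 21903 = -37817 - 21903 = -59720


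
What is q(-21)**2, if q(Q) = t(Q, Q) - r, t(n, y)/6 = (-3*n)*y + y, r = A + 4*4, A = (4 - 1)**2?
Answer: 65431921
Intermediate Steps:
A = 9 (A = 3**2 = 9)
r = 25 (r = 9 + 4*4 = 9 + 16 = 25)
t(n, y) = 6*y - 18*n*y (t(n, y) = 6*((-3*n)*y + y) = 6*(-3*n*y + y) = 6*(y - 3*n*y) = 6*y - 18*n*y)
q(Q) = -25 + 6*Q*(1 - 3*Q) (q(Q) = 6*Q*(1 - 3*Q) - 1*25 = 6*Q*(1 - 3*Q) - 25 = -25 + 6*Q*(1 - 3*Q))
q(-21)**2 = (-25 - 18*(-21)**2 + 6*(-21))**2 = (-25 - 18*441 - 126)**2 = (-25 - 7938 - 126)**2 = (-8089)**2 = 65431921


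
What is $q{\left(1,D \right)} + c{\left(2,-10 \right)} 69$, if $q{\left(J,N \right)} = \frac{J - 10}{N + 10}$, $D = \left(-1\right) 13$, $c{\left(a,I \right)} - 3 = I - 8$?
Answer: $-1032$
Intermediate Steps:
$c{\left(a,I \right)} = -5 + I$ ($c{\left(a,I \right)} = 3 + \left(I - 8\right) = 3 + \left(-8 + I\right) = -5 + I$)
$D = -13$
$q{\left(J,N \right)} = \frac{-10 + J}{10 + N}$
$q{\left(1,D \right)} + c{\left(2,-10 \right)} 69 = \frac{-10 + 1}{10 - 13} + \left(-5 - 10\right) 69 = \frac{1}{-3} \left(-9\right) - 1035 = \left(- \frac{1}{3}\right) \left(-9\right) - 1035 = 3 - 1035 = -1032$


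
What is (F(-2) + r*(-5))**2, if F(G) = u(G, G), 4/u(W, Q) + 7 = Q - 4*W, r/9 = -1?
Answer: 1681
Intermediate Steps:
r = -9 (r = 9*(-1) = -9)
u(W, Q) = 4/(-7 + Q - 4*W) (u(W, Q) = 4/(-7 + (Q - 4*W)) = 4/(-7 + Q - 4*W))
F(G) = 4/(-7 - 3*G) (F(G) = 4/(-7 + G - 4*G) = 4/(-7 - 3*G))
(F(-2) + r*(-5))**2 = (-4/(7 + 3*(-2)) - 9*(-5))**2 = (-4/(7 - 6) + 45)**2 = (-4/1 + 45)**2 = (-4*1 + 45)**2 = (-4 + 45)**2 = 41**2 = 1681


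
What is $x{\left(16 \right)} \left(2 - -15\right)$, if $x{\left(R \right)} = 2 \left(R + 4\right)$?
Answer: $680$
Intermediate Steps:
$x{\left(R \right)} = 8 + 2 R$ ($x{\left(R \right)} = 2 \left(4 + R\right) = 8 + 2 R$)
$x{\left(16 \right)} \left(2 - -15\right) = \left(8 + 2 \cdot 16\right) \left(2 - -15\right) = \left(8 + 32\right) \left(2 + 15\right) = 40 \cdot 17 = 680$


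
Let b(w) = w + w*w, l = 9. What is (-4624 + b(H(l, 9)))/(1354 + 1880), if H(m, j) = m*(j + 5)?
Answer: 5689/1617 ≈ 3.5182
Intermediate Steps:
H(m, j) = m*(5 + j)
b(w) = w + w²
(-4624 + b(H(l, 9)))/(1354 + 1880) = (-4624 + (9*(5 + 9))*(1 + 9*(5 + 9)))/(1354 + 1880) = (-4624 + (9*14)*(1 + 9*14))/3234 = (-4624 + 126*(1 + 126))*(1/3234) = (-4624 + 126*127)*(1/3234) = (-4624 + 16002)*(1/3234) = 11378*(1/3234) = 5689/1617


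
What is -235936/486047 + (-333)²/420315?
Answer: -15090058019/68097614935 ≈ -0.22159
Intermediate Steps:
-235936/486047 + (-333)²/420315 = -235936*1/486047 + 110889*(1/420315) = -235936/486047 + 36963/140105 = -15090058019/68097614935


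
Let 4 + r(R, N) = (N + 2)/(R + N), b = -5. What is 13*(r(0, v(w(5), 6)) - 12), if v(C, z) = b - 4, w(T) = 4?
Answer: -1781/9 ≈ -197.89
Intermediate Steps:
v(C, z) = -9 (v(C, z) = -5 - 4 = -9)
r(R, N) = -4 + (2 + N)/(N + R) (r(R, N) = -4 + (N + 2)/(R + N) = -4 + (2 + N)/(N + R))
13*(r(0, v(w(5), 6)) - 12) = 13*((2 - 4*0 - 3*(-9))/(-9 + 0) - 12) = 13*((2 + 0 + 27)/(-9) - 12) = 13*(-⅑*29 - 12) = 13*(-29/9 - 12) = 13*(-137/9) = -1781/9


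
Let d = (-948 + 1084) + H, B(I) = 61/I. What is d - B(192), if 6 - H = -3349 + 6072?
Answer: -495613/192 ≈ -2581.3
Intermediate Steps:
H = -2717 (H = 6 - (-3349 + 6072) = 6 - 1*2723 = 6 - 2723 = -2717)
d = -2581 (d = (-948 + 1084) - 2717 = 136 - 2717 = -2581)
d - B(192) = -2581 - 61/192 = -495613/192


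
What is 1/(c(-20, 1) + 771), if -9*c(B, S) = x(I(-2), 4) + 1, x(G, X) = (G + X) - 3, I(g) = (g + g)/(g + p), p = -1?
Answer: 27/20807 ≈ 0.0012976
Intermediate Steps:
I(g) = 2*g/(-1 + g) (I(g) = (g + g)/(g - 1) = (2*g)/(-1 + g) = 2*g/(-1 + g))
x(G, X) = -3 + G + X
c(B, S) = -10/27 (c(B, S) = -((-3 + 2*(-2)/(-1 - 2) + 4) + 1)/9 = -((-3 + 2*(-2)/(-3) + 4) + 1)/9 = -((-3 + 2*(-2)*(-⅓) + 4) + 1)/9 = -((-3 + 4/3 + 4) + 1)/9 = -(7/3 + 1)/9 = -⅑*10/3 = -10/27)
1/(c(-20, 1) + 771) = 1/(-10/27 + 771) = 1/(20807/27) = 27/20807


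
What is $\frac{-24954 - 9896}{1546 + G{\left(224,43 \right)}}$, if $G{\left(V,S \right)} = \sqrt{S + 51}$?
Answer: $- \frac{26939050}{1195011} + \frac{17425 \sqrt{94}}{1195011} \approx -22.402$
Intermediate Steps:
$G{\left(V,S \right)} = \sqrt{51 + S}$
$\frac{-24954 - 9896}{1546 + G{\left(224,43 \right)}} = \frac{-24954 - 9896}{1546 + \sqrt{51 + 43}} = - \frac{34850}{1546 + \sqrt{94}}$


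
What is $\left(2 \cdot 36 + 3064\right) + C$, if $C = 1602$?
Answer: $4738$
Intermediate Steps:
$\left(2 \cdot 36 + 3064\right) + C = \left(2 \cdot 36 + 3064\right) + 1602 = \left(72 + 3064\right) + 1602 = 3136 + 1602 = 4738$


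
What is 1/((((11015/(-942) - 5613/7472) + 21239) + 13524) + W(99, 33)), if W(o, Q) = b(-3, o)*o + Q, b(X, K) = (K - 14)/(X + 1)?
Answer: 3519312/107606679349 ≈ 3.2705e-5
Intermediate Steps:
b(X, K) = (-14 + K)/(1 + X)
W(o, Q) = Q + o*(7 - o/2) (W(o, Q) = ((-14 + o)/(1 - 3))*o + Q = ((-14 + o)/(-2))*o + Q = (-(-14 + o)/2)*o + Q = (7 - o/2)*o + Q = o*(7 - o/2) + Q = Q + o*(7 - o/2))
1/((((11015/(-942) - 5613/7472) + 21239) + 13524) + W(99, 33)) = 1/((((11015/(-942) - 5613/7472) + 21239) + 13524) + (33 + (1/2)*99*(14 - 1*99))) = 1/((((11015*(-1/942) - 5613*1/7472) + 21239) + 13524) + (33 + (1/2)*99*(14 - 99))) = 1/((((-11015/942 - 5613/7472) + 21239) + 13524) + (33 + (1/2)*99*(-85))) = 1/(((-43795763/3519312 + 21239) + 13524) + (33 - 8415/2)) = 1/((74702871805/3519312 + 13524) - 8349/2) = 1/(122298047293/3519312 - 8349/2) = 1/(107606679349/3519312) = 3519312/107606679349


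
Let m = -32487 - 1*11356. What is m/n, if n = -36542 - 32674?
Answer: 43843/69216 ≈ 0.63342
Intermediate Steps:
n = -69216
m = -43843 (m = -32487 - 11356 = -43843)
m/n = -43843/(-69216) = -43843*(-1/69216) = 43843/69216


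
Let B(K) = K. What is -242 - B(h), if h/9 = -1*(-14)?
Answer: -368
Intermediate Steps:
h = 126 (h = 9*(-1*(-14)) = 9*14 = 126)
-242 - B(h) = -242 - 1*126 = -242 - 126 = -368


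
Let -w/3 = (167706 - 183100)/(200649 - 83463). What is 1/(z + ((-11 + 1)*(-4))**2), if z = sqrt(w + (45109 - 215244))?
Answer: 7812400/13330564747 - I*sqrt(16224885033657)/26661129494 ≈ 0.00058605 - 0.00015108*I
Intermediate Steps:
w = 7697/19531 (w = -3*(167706 - 183100)/(200649 - 83463) = -(-46182)/117186 = -3*(-7697/58593) = 7697/19531 ≈ 0.39409)
z = 2*I*sqrt(16224885033657)/19531 (z = sqrt(7697/19531 + (45109 - 215244)) = sqrt(7697/19531 - 170135) = sqrt(-3322898988/19531) = 2*I*sqrt(16224885033657)/19531 ≈ 412.47*I)
1/(z + ((-11 + 1)*(-4))**2) = 1/(2*I*sqrt(16224885033657)/19531 + ((-11 + 1)*(-4))**2) = 1/(2*I*sqrt(16224885033657)/19531 + (-10*(-4))**2) = 1/(2*I*sqrt(16224885033657)/19531 + 40**2) = 1/(2*I*sqrt(16224885033657)/19531 + 1600) = 1/(1600 + 2*I*sqrt(16224885033657)/19531)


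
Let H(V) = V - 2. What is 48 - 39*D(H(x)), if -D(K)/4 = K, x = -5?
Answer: -1044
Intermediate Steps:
H(V) = -2 + V
D(K) = -4*K
48 - 39*D(H(x)) = 48 - (-156)*(-2 - 5) = 48 - (-156)*(-7) = 48 - 39*28 = 48 - 1092 = -1044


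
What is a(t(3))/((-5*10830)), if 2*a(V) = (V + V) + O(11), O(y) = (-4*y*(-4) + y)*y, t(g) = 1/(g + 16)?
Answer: -7817/411540 ≈ -0.018995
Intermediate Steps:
t(g) = 1/(16 + g)
O(y) = 17*y² (O(y) = (16*y + y)*y = (17*y)*y = 17*y²)
a(V) = 2057/2 + V (a(V) = ((V + V) + 17*11²)/2 = (2*V + 17*121)/2 = (2*V + 2057)/2 = (2057 + 2*V)/2 = 2057/2 + V)
a(t(3))/((-5*10830)) = (2057/2 + 1/(16 + 3))/((-5*10830)) = (2057/2 + 1/19)/(-54150) = (2057/2 + 1/19)*(-1/54150) = (39085/38)*(-1/54150) = -7817/411540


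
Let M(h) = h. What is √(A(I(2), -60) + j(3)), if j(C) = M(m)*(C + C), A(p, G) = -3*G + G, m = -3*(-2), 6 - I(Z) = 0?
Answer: 2*√39 ≈ 12.490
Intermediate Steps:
I(Z) = 6 (I(Z) = 6 - 1*0 = 6 + 0 = 6)
m = 6
A(p, G) = -2*G
j(C) = 12*C (j(C) = 6*(C + C) = 6*(2*C) = 12*C)
√(A(I(2), -60) + j(3)) = √(-2*(-60) + 12*3) = √(120 + 36) = √156 = 2*√39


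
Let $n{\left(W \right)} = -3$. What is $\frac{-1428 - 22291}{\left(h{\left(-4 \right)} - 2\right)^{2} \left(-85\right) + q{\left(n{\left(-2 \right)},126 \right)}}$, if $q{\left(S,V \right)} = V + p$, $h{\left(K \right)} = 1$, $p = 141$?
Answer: $- \frac{23719}{182} \approx -130.32$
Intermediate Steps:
$q{\left(S,V \right)} = 141 + V$ ($q{\left(S,V \right)} = V + 141 = 141 + V$)
$\frac{-1428 - 22291}{\left(h{\left(-4 \right)} - 2\right)^{2} \left(-85\right) + q{\left(n{\left(-2 \right)},126 \right)}} = \frac{-1428 - 22291}{\left(1 - 2\right)^{2} \left(-85\right) + \left(141 + 126\right)} = \frac{-1428 - 22291}{\left(-1\right)^{2} \left(-85\right) + 267} = - \frac{23719}{1 \left(-85\right) + 267} = - \frac{23719}{-85 + 267} = - \frac{23719}{182}$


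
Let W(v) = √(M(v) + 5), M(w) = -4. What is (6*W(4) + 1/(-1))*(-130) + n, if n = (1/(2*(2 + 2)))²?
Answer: -41599/64 ≈ -649.98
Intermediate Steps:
W(v) = 1 (W(v) = √(-4 + 5) = √1 = 1)
n = 1/64 (n = (1/(2*4))² = (1/8)² = (⅛)² = 1/64 ≈ 0.015625)
(6*W(4) + 1/(-1))*(-130) + n = (6*1 + 1/(-1))*(-130) + 1/64 = (6 - 1)*(-130) + 1/64 = 5*(-130) + 1/64 = -650 + 1/64 = -41599/64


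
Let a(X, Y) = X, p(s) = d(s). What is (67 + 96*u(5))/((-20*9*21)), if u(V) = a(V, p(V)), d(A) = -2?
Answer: -547/3780 ≈ -0.14471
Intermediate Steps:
p(s) = -2
u(V) = V
(67 + 96*u(5))/((-20*9*21)) = (67 + 96*5)/((-20*9*21)) = (67 + 480)/((-180*21)) = 547/(-3780) = 547*(-1/3780) = -547/3780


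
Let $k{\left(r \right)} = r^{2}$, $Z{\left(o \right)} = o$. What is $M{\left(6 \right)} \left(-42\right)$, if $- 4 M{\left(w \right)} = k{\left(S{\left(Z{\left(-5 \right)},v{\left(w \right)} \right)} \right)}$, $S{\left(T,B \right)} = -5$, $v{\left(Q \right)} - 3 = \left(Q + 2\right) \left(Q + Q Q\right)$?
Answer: $\frac{525}{2} \approx 262.5$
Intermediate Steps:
$v{\left(Q \right)} = 3 + \left(2 + Q\right) \left(Q + Q^{2}\right)$ ($v{\left(Q \right)} = 3 + \left(Q + 2\right) \left(Q + Q Q\right) = 3 + \left(2 + Q\right) \left(Q + Q^{2}\right)$)
$M{\left(w \right)} = - \frac{25}{4}$ ($M{\left(w \right)} = - \frac{\left(-5\right)^{2}}{4} = \left(- \frac{1}{4}\right) 25 = - \frac{25}{4}$)
$M{\left(6 \right)} \left(-42\right) = \left(- \frac{25}{4}\right) \left(-42\right) = \frac{525}{2}$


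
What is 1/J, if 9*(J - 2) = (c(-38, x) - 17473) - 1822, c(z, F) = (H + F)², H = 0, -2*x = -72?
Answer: -9/17981 ≈ -0.00050053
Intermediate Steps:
x = 36 (x = -½*(-72) = 36)
c(z, F) = F² (c(z, F) = (0 + F)² = F²)
J = -17981/9 (J = 2 + ((36² - 17473) - 1822)/9 = 2 + ((1296 - 17473) - 1822)/9 = 2 + (-16177 - 1822)/9 = 2 + (⅑)*(-17999) = 2 - 17999/9 = -17981/9 ≈ -1997.9)
1/J = 1/(-17981/9) = -9/17981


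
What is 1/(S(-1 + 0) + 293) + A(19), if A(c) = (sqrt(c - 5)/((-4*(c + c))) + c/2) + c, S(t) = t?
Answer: 8323/292 - sqrt(14)/152 ≈ 28.479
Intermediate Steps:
A(c) = 3*c/2 - sqrt(-5 + c)/(8*c) (A(c) = (sqrt(-5 + c)/((-8*c)) + c*(1/2)) + c = (sqrt(-5 + c)/((-8*c)) + c/2) + c = (sqrt(-5 + c)*(-1/(8*c)) + c/2) + c = (-sqrt(-5 + c)/(8*c) + c/2) + c = (c/2 - sqrt(-5 + c)/(8*c)) + c = 3*c/2 - sqrt(-5 + c)/(8*c))
1/(S(-1 + 0) + 293) + A(19) = 1/((-1 + 0) + 293) + (1/8)*(-sqrt(-5 + 19) + 12*19**2)/19 = 1/(-1 + 293) + (1/8)*(1/19)*(-sqrt(14) + 12*361) = 1/292 + (1/8)*(1/19)*(-sqrt(14) + 4332) = 1/292 + (1/8)*(1/19)*(4332 - sqrt(14)) = 1/292 + (57/2 - sqrt(14)/152) = 8323/292 - sqrt(14)/152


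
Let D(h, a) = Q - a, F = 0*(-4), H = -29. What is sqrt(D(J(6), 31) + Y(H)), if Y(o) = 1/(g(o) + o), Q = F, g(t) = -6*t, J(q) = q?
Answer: I*sqrt(651630)/145 ≈ 5.5671*I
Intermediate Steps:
F = 0
Q = 0
D(h, a) = -a (D(h, a) = 0 - a = -a)
Y(o) = -1/(5*o) (Y(o) = 1/(-6*o + o) = 1/(-5*o) = -1/(5*o))
sqrt(D(J(6), 31) + Y(H)) = sqrt(-1*31 - 1/5/(-29)) = sqrt(-31 - 1/5*(-1/29)) = sqrt(-31 + 1/145) = sqrt(-4494/145) = I*sqrt(651630)/145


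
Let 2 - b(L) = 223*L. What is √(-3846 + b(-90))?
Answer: √16226 ≈ 127.38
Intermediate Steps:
b(L) = 2 - 223*L
√(-3846 + b(-90)) = √(-3846 + (2 - 223*(-90))) = √(-3846 + (2 + 20070)) = √(-3846 + 20072) = √16226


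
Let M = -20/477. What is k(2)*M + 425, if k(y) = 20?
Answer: 202325/477 ≈ 424.16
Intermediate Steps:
M = -20/477 (M = -20*1/477 = -20/477 ≈ -0.041929)
k(2)*M + 425 = 20*(-20/477) + 425 = -400/477 + 425 = 202325/477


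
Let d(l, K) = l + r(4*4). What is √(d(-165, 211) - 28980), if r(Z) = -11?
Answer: 2*I*√7289 ≈ 170.75*I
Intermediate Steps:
d(l, K) = -11 + l (d(l, K) = l - 11 = -11 + l)
√(d(-165, 211) - 28980) = √((-11 - 165) - 28980) = √(-176 - 28980) = √(-29156) = 2*I*√7289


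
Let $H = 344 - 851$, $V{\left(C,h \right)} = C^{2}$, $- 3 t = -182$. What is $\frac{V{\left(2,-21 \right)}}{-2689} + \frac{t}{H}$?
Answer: $- \frac{38114}{314613} \approx -0.12115$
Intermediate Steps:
$t = \frac{182}{3}$ ($t = \left(- \frac{1}{3}\right) \left(-182\right) = \frac{182}{3} \approx 60.667$)
$H = -507$
$\frac{V{\left(2,-21 \right)}}{-2689} + \frac{t}{H} = \frac{2^{2}}{-2689} + \frac{182}{3 \left(-507\right)} = 4 \left(- \frac{1}{2689}\right) + \frac{182}{3} \left(- \frac{1}{507}\right) = - \frac{4}{2689} - \frac{14}{117} = - \frac{38114}{314613}$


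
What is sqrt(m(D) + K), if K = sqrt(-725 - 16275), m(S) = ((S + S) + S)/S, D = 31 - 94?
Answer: sqrt(3 + 10*I*sqrt(170)) ≈ 8.1676 + 7.9818*I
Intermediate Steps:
D = -63
m(S) = 3 (m(S) = (2*S + S)/S = (3*S)/S = 3)
K = 10*I*sqrt(170) (K = sqrt(-17000) = 10*I*sqrt(170) ≈ 130.38*I)
sqrt(m(D) + K) = sqrt(3 + 10*I*sqrt(170))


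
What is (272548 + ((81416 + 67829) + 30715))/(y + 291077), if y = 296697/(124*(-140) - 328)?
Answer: 2667987168/1716091093 ≈ 1.5547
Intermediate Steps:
y = -98899/5896 (y = 296697/(-17360 - 328) = 296697/(-17688) = 296697*(-1/17688) = -98899/5896 ≈ -16.774)
(272548 + ((81416 + 67829) + 30715))/(y + 291077) = (272548 + ((81416 + 67829) + 30715))/(-98899/5896 + 291077) = (272548 + (149245 + 30715))/(1716091093/5896) = (272548 + 179960)*(5896/1716091093) = 452508*(5896/1716091093) = 2667987168/1716091093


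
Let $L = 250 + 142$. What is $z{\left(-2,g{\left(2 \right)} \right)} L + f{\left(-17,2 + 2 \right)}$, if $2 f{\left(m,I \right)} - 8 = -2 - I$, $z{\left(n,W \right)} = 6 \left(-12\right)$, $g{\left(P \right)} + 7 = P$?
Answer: $-28223$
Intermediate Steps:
$g{\left(P \right)} = -7 + P$
$z{\left(n,W \right)} = -72$
$L = 392$
$f{\left(m,I \right)} = 3 - \frac{I}{2}$ ($f{\left(m,I \right)} = 4 + \frac{-2 - I}{2} = 4 - \left(1 + \frac{I}{2}\right) = 3 - \frac{I}{2}$)
$z{\left(-2,g{\left(2 \right)} \right)} L + f{\left(-17,2 + 2 \right)} = \left(-72\right) 392 + \left(3 - \frac{2 + 2}{2}\right) = -28224 + \left(3 - 2\right) = -28224 + 1 = -28223$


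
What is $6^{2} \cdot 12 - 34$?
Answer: $398$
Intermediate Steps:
$6^{2} \cdot 12 - 34 = 36 \cdot 12 - 34 = 432 - 34 = 398$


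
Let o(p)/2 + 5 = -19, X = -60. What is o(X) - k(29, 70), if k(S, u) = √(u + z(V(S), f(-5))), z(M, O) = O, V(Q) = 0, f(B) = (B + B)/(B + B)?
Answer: -48 - √71 ≈ -56.426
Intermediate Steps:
f(B) = 1 (f(B) = (2*B)/((2*B)) = (2*B)*(1/(2*B)) = 1)
k(S, u) = √(1 + u) (k(S, u) = √(u + 1) = √(1 + u))
o(p) = -48 (o(p) = -10 + 2*(-19) = -10 - 38 = -48)
o(X) - k(29, 70) = -48 - √(1 + 70) = -48 - √71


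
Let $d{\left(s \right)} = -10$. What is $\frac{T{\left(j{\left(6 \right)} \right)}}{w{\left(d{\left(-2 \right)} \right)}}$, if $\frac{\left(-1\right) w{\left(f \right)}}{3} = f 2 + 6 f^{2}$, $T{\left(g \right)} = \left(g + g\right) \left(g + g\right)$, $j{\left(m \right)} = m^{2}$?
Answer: $- \frac{432}{145} \approx -2.9793$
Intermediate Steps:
$T{\left(g \right)} = 4 g^{2}$ ($T{\left(g \right)} = 2 g 2 g = 4 g^{2}$)
$w{\left(f \right)} = - 18 f^{2} - 6 f$ ($w{\left(f \right)} = - 3 \left(f 2 + 6 f^{2}\right) = - 3 \left(2 f + 6 f^{2}\right) = - 18 f^{2} - 6 f$)
$\frac{T{\left(j{\left(6 \right)} \right)}}{w{\left(d{\left(-2 \right)} \right)}} = \frac{4 \left(6^{2}\right)^{2}}{\left(-6\right) \left(-10\right) \left(1 + 3 \left(-10\right)\right)} = \frac{4 \cdot 36^{2}}{\left(-6\right) \left(-10\right) \left(1 - 30\right)} = \frac{4 \cdot 1296}{\left(-6\right) \left(-10\right) \left(-29\right)} = \frac{5184}{-1740} = 5184 \left(- \frac{1}{1740}\right) = - \frac{432}{145}$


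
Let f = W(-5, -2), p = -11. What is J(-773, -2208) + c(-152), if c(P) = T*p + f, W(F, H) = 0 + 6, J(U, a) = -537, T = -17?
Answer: -344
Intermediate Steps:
W(F, H) = 6
f = 6
c(P) = 193 (c(P) = -17*(-11) + 6 = 187 + 6 = 193)
J(-773, -2208) + c(-152) = -537 + 193 = -344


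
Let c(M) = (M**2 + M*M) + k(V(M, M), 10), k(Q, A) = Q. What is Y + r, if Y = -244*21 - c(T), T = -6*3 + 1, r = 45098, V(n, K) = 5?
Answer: 39391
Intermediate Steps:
T = -17 (T = -18 + 1 = -17)
c(M) = 5 + 2*M**2 (c(M) = (M**2 + M*M) + 5 = (M**2 + M**2) + 5 = 2*M**2 + 5 = 5 + 2*M**2)
Y = -5707 (Y = -244*21 - (5 + 2*(-17)**2) = -5124 - (5 + 2*289) = -5124 - (5 + 578) = -5124 - 1*583 = -5124 - 583 = -5707)
Y + r = -5707 + 45098 = 39391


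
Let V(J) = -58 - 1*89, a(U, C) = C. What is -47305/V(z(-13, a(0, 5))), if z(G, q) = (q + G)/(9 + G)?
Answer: 47305/147 ≈ 321.80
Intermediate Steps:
z(G, q) = (G + q)/(9 + G)
V(J) = -147 (V(J) = -58 - 89 = -147)
-47305/V(z(-13, a(0, 5))) = -47305/(-147) = -47305*(-1/147) = 47305/147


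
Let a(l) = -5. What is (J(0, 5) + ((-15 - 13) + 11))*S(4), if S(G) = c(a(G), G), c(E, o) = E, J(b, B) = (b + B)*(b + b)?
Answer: 85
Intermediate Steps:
J(b, B) = 2*b*(B + b) (J(b, B) = (B + b)*(2*b) = 2*b*(B + b))
S(G) = -5
(J(0, 5) + ((-15 - 13) + 11))*S(4) = (2*0*(5 + 0) + ((-15 - 13) + 11))*(-5) = (2*0*5 + (-28 + 11))*(-5) = (0 - 17)*(-5) = -17*(-5) = 85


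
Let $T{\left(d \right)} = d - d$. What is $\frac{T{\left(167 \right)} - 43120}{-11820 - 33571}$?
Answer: $\frac{43120}{45391} \approx 0.94997$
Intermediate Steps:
$T{\left(d \right)} = 0$
$\frac{T{\left(167 \right)} - 43120}{-11820 - 33571} = \frac{0 - 43120}{-11820 - 33571} = - \frac{43120}{-45391} = \left(-43120\right) \left(- \frac{1}{45391}\right) = \frac{43120}{45391}$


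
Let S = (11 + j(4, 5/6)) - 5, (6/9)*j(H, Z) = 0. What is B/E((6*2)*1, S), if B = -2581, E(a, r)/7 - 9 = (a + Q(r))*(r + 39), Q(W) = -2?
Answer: -2581/3213 ≈ -0.80330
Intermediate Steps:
j(H, Z) = 0 (j(H, Z) = (3/2)*0 = 0)
S = 6 (S = (11 + 0) - 5 = 11 - 5 = 6)
E(a, r) = 63 + 7*(-2 + a)*(39 + r) (E(a, r) = 63 + 7*((a - 2)*(r + 39)) = 63 + 7*((-2 + a)*(39 + r)) = 63 + 7*(-2 + a)*(39 + r))
B/E((6*2)*1, S) = -2581/(-483 - 14*6 + 273*((6*2)*1) + 7*((6*2)*1)*6) = -2581/(-483 - 84 + 273*(12*1) + 7*(12*1)*6) = -2581/(-483 - 84 + 273*12 + 7*12*6) = -2581/(-483 - 84 + 3276 + 504) = -2581/3213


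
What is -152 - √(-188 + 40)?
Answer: -152 - 2*I*√37 ≈ -152.0 - 12.166*I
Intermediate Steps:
-152 - √(-188 + 40) = -152 - √(-148) = -152 - 2*I*√37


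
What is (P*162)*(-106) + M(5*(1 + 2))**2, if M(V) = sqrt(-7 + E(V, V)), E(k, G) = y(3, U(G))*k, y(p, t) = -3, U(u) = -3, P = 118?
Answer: -2026348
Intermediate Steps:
E(k, G) = -3*k
M(V) = sqrt(-7 - 3*V)
(P*162)*(-106) + M(5*(1 + 2))**2 = (118*162)*(-106) + (sqrt(-7 - 15*(1 + 2)))**2 = 19116*(-106) + (sqrt(-7 - 15*3))**2 = -2026296 + (sqrt(-7 - 3*15))**2 = -2026296 + (sqrt(-7 - 45))**2 = -2026296 + (sqrt(-52))**2 = -2026296 + (2*I*sqrt(13))**2 = -2026296 - 52 = -2026348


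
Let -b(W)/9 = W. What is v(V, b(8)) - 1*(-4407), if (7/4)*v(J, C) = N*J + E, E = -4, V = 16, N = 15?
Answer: 31793/7 ≈ 4541.9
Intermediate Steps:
b(W) = -9*W
v(J, C) = -16/7 + 60*J/7 (v(J, C) = 4*(15*J - 4)/7 = 4*(-4 + 15*J)/7 = -16/7 + 60*J/7)
v(V, b(8)) - 1*(-4407) = (-16/7 + (60/7)*16) - 1*(-4407) = (-16/7 + 960/7) + 4407 = 944/7 + 4407 = 31793/7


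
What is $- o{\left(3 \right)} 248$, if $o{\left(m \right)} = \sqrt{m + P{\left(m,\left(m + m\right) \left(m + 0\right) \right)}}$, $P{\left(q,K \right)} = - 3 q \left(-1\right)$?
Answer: $- 496 \sqrt{3} \approx -859.1$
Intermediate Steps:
$P{\left(q,K \right)} = 3 q$
$o{\left(m \right)} = 2 \sqrt{m}$ ($o{\left(m \right)} = \sqrt{m + 3 m} = \sqrt{4 m} = 2 \sqrt{m}$)
$- o{\left(3 \right)} 248 = - 2 \sqrt{3} \cdot 248 = - 496 \sqrt{3}$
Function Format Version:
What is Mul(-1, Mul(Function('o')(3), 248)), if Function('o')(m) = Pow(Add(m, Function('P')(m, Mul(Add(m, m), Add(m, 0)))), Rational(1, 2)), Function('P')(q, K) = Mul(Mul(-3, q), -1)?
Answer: Mul(-496, Pow(3, Rational(1, 2))) ≈ -859.10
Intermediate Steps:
Function('P')(q, K) = Mul(3, q)
Function('o')(m) = Mul(2, Pow(m, Rational(1, 2))) (Function('o')(m) = Pow(Add(m, Mul(3, m)), Rational(1, 2)) = Pow(Mul(4, m), Rational(1, 2)) = Mul(2, Pow(m, Rational(1, 2))))
Mul(-1, Mul(Function('o')(3), 248)) = Mul(-1, Mul(Mul(2, Pow(3, Rational(1, 2))), 248)) = Mul(-1, Mul(496, Pow(3, Rational(1, 2)))) = Mul(-496, Pow(3, Rational(1, 2)))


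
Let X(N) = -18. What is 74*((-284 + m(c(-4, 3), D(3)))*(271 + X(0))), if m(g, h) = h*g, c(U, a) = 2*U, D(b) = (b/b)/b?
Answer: -16100920/3 ≈ -5.3670e+6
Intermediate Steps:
D(b) = 1/b
m(g, h) = g*h
74*((-284 + m(c(-4, 3), D(3)))*(271 + X(0))) = 74*((-284 + (2*(-4))/3)*(271 - 18)) = 74*((-284 - 8*1/3)*253) = 74*((-284 - 8/3)*253) = 74*(-860/3*253) = 74*(-217580/3) = -16100920/3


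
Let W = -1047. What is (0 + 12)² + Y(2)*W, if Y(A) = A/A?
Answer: -903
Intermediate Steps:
Y(A) = 1
(0 + 12)² + Y(2)*W = (0 + 12)² + 1*(-1047) = 12² - 1047 = 144 - 1047 = -903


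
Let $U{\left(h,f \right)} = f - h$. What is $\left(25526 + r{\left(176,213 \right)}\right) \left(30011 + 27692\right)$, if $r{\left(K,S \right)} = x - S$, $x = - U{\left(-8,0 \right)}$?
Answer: $1460174415$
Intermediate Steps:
$x = -8$ ($x = - (0 - -8) = - (0 + 8) = \left(-1\right) 8 = -8$)
$r{\left(K,S \right)} = -8 - S$
$\left(25526 + r{\left(176,213 \right)}\right) \left(30011 + 27692\right) = \left(25526 - 221\right) \left(30011 + 27692\right) = \left(25526 - 221\right) 57703 = 25305 \cdot 57703 = 1460174415$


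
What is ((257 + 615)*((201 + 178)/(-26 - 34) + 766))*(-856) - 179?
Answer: -8505781933/15 ≈ -5.6705e+8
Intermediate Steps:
((257 + 615)*((201 + 178)/(-26 - 34) + 766))*(-856) - 179 = (872*(379/(-60) + 766))*(-856) - 179 = (872*(379*(-1/60) + 766))*(-856) - 179 = (872*(-379/60 + 766))*(-856) - 179 = (872*(45581/60))*(-856) - 179 = (9936658/15)*(-856) - 179 = -8505779248/15 - 179 = -8505781933/15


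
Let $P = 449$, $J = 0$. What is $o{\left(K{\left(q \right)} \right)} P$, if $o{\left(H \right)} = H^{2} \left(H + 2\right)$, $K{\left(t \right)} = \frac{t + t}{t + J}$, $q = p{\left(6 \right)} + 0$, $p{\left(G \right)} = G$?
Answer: $7184$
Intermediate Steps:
$q = 6$ ($q = 6 + 0 = 6$)
$K{\left(t \right)} = 2$ ($K{\left(t \right)} = \frac{t + t}{t + 0} = \frac{2 t}{t} = 2$)
$o{\left(H \right)} = H^{2} \left(2 + H\right)$
$o{\left(K{\left(q \right)} \right)} P = 2^{2} \left(2 + 2\right) 449 = 4 \cdot 4 \cdot 449 = 16 \cdot 449 = 7184$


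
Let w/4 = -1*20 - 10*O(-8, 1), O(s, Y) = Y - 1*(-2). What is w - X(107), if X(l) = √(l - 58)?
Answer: -207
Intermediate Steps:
O(s, Y) = 2 + Y (O(s, Y) = Y + 2 = 2 + Y)
X(l) = √(-58 + l)
w = -200 (w = 4*(-1*20 - 10*(2 + 1)) = 4*(-20 - 10*3) = 4*(-20 - 30) = 4*(-50) = -200)
w - X(107) = -200 - √(-58 + 107) = -200 - √49 = -200 - 1*7 = -200 - 7 = -207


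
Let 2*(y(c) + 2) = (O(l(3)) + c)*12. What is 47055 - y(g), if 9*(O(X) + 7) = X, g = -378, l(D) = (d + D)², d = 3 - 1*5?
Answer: 148099/3 ≈ 49366.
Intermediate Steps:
d = -2 (d = 3 - 5 = -2)
l(D) = (-2 + D)²
O(X) = -7 + X/9
y(c) = -130/3 + 6*c (y(c) = -2 + (((-7 + (-2 + 3)²/9) + c)*12)/2 = -2 + (((-7 + (⅑)*1²) + c)*12)/2 = -2 + (((-7 + (⅑)*1) + c)*12)/2 = -2 + (((-7 + ⅑) + c)*12)/2 = -2 + ((-62/9 + c)*12)/2 = -2 + (-248/3 + 12*c)/2 = -2 + (-124/3 + 6*c) = -130/3 + 6*c)
47055 - y(g) = 47055 - (-130/3 + 6*(-378)) = 47055 - (-130/3 - 2268) = 47055 - 1*(-6934/3) = 47055 + 6934/3 = 148099/3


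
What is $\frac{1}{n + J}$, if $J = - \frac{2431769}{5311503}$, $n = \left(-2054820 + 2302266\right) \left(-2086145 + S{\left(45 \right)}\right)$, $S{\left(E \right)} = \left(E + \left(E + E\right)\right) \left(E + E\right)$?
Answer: $- \frac{5311503}{2725872723806587079} \approx -1.9486 \cdot 10^{-12}$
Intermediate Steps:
$S{\left(E \right)} = 6 E^{2}$ ($S{\left(E \right)} = \left(E + 2 E\right) 2 E = 3 E 2 E = 6 E^{2}$)
$n = -513201766770$ ($n = \left(-2054820 + 2302266\right) \left(-2086145 + 6 \cdot 45^{2}\right) = 247446 \left(-2086145 + 6 \cdot 2025\right) = 247446 \left(-2086145 + 12150\right) = 247446 \left(-2073995\right) = -513201766770$)
$J = - \frac{2431769}{5311503}$ ($J = \left(-2431769\right) \frac{1}{5311503} = - \frac{2431769}{5311503} \approx -0.45783$)
$\frac{1}{n + J} = \frac{1}{-513201766770 - \frac{2431769}{5311503}} = \frac{1}{- \frac{2725872723806587079}{5311503}} = - \frac{5311503}{2725872723806587079}$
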